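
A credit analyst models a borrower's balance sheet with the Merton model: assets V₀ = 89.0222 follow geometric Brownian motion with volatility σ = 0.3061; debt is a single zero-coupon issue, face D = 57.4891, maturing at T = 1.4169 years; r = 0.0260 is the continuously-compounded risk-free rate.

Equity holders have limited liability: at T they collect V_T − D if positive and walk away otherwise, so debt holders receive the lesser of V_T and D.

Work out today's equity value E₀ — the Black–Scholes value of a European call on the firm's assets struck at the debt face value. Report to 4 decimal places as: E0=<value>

E0=34.7611

Apply the equity-as-call identities (strike 57.4891, horizon 1.4169 years):
d₁ = [ln(V₀/D) + (r + σ²/2)T] / (σ√T)
   = [ln(89.0222/57.4891) + (0.0260 + 0.5·0.3061²)·1.4169] / (0.3061·√1.4169)
   = [0.437290 + 0.103219] / 0.364362 = 1.483442
d₂ = d₁ − σ√T = 1.483442 − 0.364362 = 1.119080
N(d₁) = 0.931021,  N(d₂) = 0.868447,  e^(−rT) = 0.963831
E₀ = V₀·N(d₁) − D·e^(−rT)·N(d₂)
   = 89.0222·0.931021 − 57.4891·0.963831·0.868447 = 34.761130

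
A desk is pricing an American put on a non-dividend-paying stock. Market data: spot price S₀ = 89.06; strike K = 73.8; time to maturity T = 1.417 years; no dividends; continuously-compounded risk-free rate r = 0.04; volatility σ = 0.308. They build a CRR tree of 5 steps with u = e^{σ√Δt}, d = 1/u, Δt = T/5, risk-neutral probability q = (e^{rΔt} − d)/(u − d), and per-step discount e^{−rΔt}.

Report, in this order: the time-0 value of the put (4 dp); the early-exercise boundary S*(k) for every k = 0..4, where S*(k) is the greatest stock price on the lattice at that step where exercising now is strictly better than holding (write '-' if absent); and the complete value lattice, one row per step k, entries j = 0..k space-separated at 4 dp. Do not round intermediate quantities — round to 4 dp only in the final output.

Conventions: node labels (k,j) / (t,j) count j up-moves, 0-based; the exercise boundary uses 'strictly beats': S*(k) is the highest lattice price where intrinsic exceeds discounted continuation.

params: Δt=0.28340 u=1.17817 d=0.84877 q=0.49371 e^(-rΔt)=0.98873
t_5 payoffs: 34.5683 19.3428 0.0000 0.0000 0.0000 0.0000
t_4: node(4,0) S=46.2218 payoff=27.5782 vs cont=26.7463 → 27.5782 [stop]  node(4,1) S=64.1600 payoff=9.6400 vs cont=9.6827 → 9.6827 [wait]  node(4,2) S=89.0600 payoff=0.0000 vs cont=0.0000 → 0.0000 [wait]  node(4,3) S=123.6234 payoff=0.0000 vs cont=0.0000 → 0.0000 [wait]  node(4,4) S=171.6006 payoff=0.0000 vs cont=0.0000 → 0.0000 [wait]  ⇒ S*(4)=46.2218
t_3: node(3,0) S=54.4572 payoff=19.3428 vs cont=18.5317 → 19.3428 [stop]  node(3,1) S=75.5916 payoff=0.0000 vs cont=4.8470 → 4.8470 [wait]  node(3,2) S=104.9281 payoff=0.0000 vs cont=0.0000 → 0.0000 [wait]  node(3,3) S=145.6497 payoff=0.0000 vs cont=0.0000 → 0.0000 [wait]  ⇒ S*(3)=54.4572
t_2: node(2,0) S=64.1600 payoff=9.6400 vs cont=12.0487 → 12.0487 [wait]  node(2,1) S=89.0600 payoff=0.0000 vs cont=2.4263 → 2.4263 [wait]  node(2,2) S=123.6234 payoff=0.0000 vs cont=0.0000 → 0.0000 [wait]  ⇒ S*(2)=-
t_1: node(1,0) S=75.5916 payoff=0.0000 vs cont=7.2158 → 7.2158 [wait]  node(1,1) S=104.9281 payoff=0.0000 vs cont=1.2146 → 1.2146 [wait]  ⇒ S*(1)=-
t_0: node(0,0) S=89.0600 payoff=0.0000 vs cont=4.2050 → 4.2050 [wait]  ⇒ S*(0)=-

price = 4.2050
boundary = - - - 54.4572 46.2218
tree:
4.2050
7.2158 1.2146
12.0487 2.4263 0.0000
19.3428 4.8470 0.0000 0.0000
27.5782 9.6827 0.0000 0.0000 0.0000
34.5683 19.3428 0.0000 0.0000 0.0000 0.0000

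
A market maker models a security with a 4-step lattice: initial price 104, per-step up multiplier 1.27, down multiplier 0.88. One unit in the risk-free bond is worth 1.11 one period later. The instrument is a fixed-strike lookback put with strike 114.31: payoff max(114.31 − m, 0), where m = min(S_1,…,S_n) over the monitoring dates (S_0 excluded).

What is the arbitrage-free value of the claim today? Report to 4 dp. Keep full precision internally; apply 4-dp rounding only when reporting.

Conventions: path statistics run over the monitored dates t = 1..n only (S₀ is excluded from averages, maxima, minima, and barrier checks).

price = 9.1311

Set p* = 0.5897 (from d < R < u); the path-dependent value is the discounted p*-expectation over all price paths.
Enumerate all 2^4 = 16 price paths (U = up ×1.27, D = down ×0.88); each path with k up-moves has probability p*^k·(1−p*)^(4−k).
DDDD: m=62.3683, payoff=51.9417, prob=0.028328
UDDD: m=90.0088, payoff=24.3012, prob=0.040722
DUDD: m=90.0088, payoff=24.3012, prob=0.040722
UUDD: m=129.8991, payoff=0.0000, prob=0.058538
DDUD: m=80.5376, payoff=33.7724, prob=0.040722
UDUD: m=116.2304, payoff=0.0000, prob=0.058538
DUUD: m=91.5200, payoff=22.7900, prob=0.058538
UUUD: m=132.0800, payoff=0.0000, prob=0.084148
DDDU: m=70.8731, payoff=43.4369, prob=0.040722
UDDU: m=102.2828, payoff=12.0272, prob=0.058538
DUDU: m=91.5200, payoff=22.7900, prob=0.058538
UUDU: m=132.0800, payoff=0.0000, prob=0.084148
DDUU: m=80.5376, payoff=33.7724, prob=0.058538
UDUU: m=116.2304, payoff=0.0000, prob=0.084148
DUUU: m=91.5200, payoff=22.7900, prob=0.084148
UUUU: m=132.0800, payoff=0.0000, prob=0.120963
Price = Σ prob·payoff / R^4 = 13.861641 / 1.518070 = 9.1311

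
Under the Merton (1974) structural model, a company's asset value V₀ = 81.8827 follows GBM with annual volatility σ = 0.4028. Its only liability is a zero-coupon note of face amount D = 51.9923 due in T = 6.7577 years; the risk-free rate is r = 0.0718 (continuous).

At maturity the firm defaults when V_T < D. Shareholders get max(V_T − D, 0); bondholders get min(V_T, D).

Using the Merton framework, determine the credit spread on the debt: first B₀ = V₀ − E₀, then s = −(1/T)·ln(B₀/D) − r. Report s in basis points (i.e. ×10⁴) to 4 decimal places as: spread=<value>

Work the structural quantities from V₀ = 81.8827 against face 51.9923:
d₁ = [ln(V₀/D) + (r + σ²/2)T] / (σ√T)
   = [ln(81.8827/51.9923) + (0.0718 + 0.5·0.4028²)·6.7577] / (0.4028·√6.7577)
   = [0.454192 + 1.033414] / 1.047102 = 1.420689
d₂ = d₁ − σ√T = 1.420689 − 1.047102 = 0.373587
N(d₁) = 0.922296,  N(d₂) = 0.645644,  e^(−rT) = 0.615572
E₀ = V₀·N(d₁) − D·e^(−rT)·N(d₂)
   = 81.8827·0.922296 − 51.9923·0.615572·0.645644 = 54.856262
B₀ = V₀ − E₀ = 81.8827 − 54.856262 = 27.026438
spread = −(1/T)·ln(B₀/D) − r = −(1/6.7577)·ln(27.026438/51.9923) − 0.0718 = 0.02501993
in basis points: 0.02501993 × 10⁴ = 250.1993 bp

spread=250.1993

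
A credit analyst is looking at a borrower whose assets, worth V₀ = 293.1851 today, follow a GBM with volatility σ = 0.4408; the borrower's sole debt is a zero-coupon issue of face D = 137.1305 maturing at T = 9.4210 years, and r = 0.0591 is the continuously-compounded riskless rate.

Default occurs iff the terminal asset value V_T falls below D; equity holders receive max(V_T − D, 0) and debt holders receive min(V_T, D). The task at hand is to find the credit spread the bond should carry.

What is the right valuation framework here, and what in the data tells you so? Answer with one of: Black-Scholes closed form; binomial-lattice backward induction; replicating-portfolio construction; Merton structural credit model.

framework: Merton structural credit model

Key observation: assets follow a GBM and default happens iff V_T < 137.1305; valuing claims on that split (equity as a call, risky debt as the residual) is the structural model's definition.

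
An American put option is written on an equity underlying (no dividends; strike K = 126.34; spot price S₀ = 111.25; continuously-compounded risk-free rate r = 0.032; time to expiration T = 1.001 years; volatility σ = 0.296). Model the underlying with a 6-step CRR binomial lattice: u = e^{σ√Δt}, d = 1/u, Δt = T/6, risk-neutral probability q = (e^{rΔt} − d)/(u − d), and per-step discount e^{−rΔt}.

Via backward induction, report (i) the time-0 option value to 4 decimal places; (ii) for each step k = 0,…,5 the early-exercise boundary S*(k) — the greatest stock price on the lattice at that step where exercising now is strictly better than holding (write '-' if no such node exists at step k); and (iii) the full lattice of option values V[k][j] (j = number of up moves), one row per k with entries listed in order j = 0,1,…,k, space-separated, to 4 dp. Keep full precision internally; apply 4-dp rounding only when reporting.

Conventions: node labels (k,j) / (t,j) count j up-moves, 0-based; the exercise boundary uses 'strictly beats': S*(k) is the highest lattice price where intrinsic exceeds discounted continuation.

params: Δt=0.16683 u=1.12851 d=0.88612 q=0.49189 e^(-rΔt)=0.99468
t_6 payoffs: 72.4811 57.7482 38.9854 15.0900 0.0000 0.0000 0.0000
t_5: node(5,0) S=60.7806 payoff=65.5594 vs cont=64.8867 → 65.5594 [stop]  node(5,1) S=77.4068 payoff=48.9332 vs cont=48.2605 → 48.9332 [stop]  node(5,2) S=98.5809 payoff=27.7591 vs cont=27.0864 → 27.7591 [stop]  node(5,3) S=125.5472 payoff=0.7928 vs cont=7.6265 → 7.6265 [wait]  node(5,4) S=159.8899 payoff=0.0000 vs cont=0.0000 → 0.0000 [wait]  node(5,5) S=203.6269 payoff=0.0000 vs cont=0.0000 → 0.0000 [wait]  ⇒ S*(5)=98.5809
t_4: node(4,0) S=68.5918 payoff=57.7482 vs cont=57.0756 → 57.7482 [stop]  node(4,1) S=87.3546 payoff=38.9854 vs cont=38.3127 → 38.9854 [stop]  node(4,2) S=111.2500 payoff=15.0900 vs cont=17.7609 → 17.7609 [wait]  node(4,3) S=141.6818 payoff=0.0000 vs cont=3.8544 → 3.8544 [wait]  node(4,4) S=180.4381 payoff=0.0000 vs cont=0.0000 → 0.0000 [wait]  ⇒ S*(4)=87.3546
t_3: node(3,0) S=77.4068 payoff=48.9332 vs cont=48.2605 → 48.9332 [stop]  node(3,1) S=98.5809 payoff=27.7591 vs cont=28.3932 → 28.3932 [wait]  node(3,2) S=125.5472 payoff=0.7928 vs cont=10.8622 → 10.8622 [wait]  node(3,3) S=159.8899 payoff=0.0000 vs cont=1.9480 → 1.9480 [wait]  ⇒ S*(3)=77.4068
t_2: node(2,0) S=87.3546 payoff=38.9854 vs cont=38.6229 → 38.9854 [stop]  node(2,1) S=111.2500 payoff=15.0900 vs cont=19.6645 → 19.6645 [wait]  node(2,2) S=141.6818 payoff=0.0000 vs cont=6.4429 → 6.4429 [wait]  ⇒ S*(2)=87.3546
t_1: node(1,0) S=98.5809 payoff=27.7591 vs cont=29.3246 → 29.3246 [wait]  node(1,1) S=125.5472 payoff=0.7928 vs cont=13.0908 → 13.0908 [wait]  ⇒ S*(1)=-
t_0: node(0,0) S=111.2500 payoff=15.0900 vs cont=21.2256 → 21.2256 [wait]  ⇒ S*(0)=-

price = 21.2256
boundary = - - 87.3546 77.4068 87.3546 98.5809
tree:
21.2256
29.3246 13.0908
38.9854 19.6645 6.4429
48.9332 28.3932 10.8622 1.9480
57.7482 38.9854 17.7609 3.8544 0.0000
65.5594 48.9332 27.7591 7.6265 0.0000 0.0000
72.4811 57.7482 38.9854 15.0900 0.0000 0.0000 0.0000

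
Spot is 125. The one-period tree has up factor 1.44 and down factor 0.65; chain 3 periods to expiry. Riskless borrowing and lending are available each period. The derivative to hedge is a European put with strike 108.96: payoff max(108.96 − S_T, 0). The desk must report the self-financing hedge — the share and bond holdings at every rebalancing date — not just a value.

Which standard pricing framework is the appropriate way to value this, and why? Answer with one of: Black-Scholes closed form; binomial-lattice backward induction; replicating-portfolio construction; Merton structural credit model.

framework: replicating-portfolio construction

Key observation: the deliverable is the dynamic trading strategy on the 3-step tree (spot 125, moves 1.44 and 0.65), so the valuation must go through the node-by-node replicating-portfolio solve.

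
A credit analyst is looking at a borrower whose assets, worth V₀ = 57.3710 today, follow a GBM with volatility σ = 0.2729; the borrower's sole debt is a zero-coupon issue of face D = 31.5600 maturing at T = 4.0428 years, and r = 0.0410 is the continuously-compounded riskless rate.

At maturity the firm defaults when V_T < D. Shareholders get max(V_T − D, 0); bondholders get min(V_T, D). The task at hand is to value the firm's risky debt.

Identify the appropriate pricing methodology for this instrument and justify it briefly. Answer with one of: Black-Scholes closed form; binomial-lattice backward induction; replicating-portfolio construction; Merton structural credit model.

Key observation: assets follow a GBM and default happens iff V_T < 31.5600; valuing claims on that split (equity as a call, risky debt as the residual) is the structural model's definition.

framework: Merton structural credit model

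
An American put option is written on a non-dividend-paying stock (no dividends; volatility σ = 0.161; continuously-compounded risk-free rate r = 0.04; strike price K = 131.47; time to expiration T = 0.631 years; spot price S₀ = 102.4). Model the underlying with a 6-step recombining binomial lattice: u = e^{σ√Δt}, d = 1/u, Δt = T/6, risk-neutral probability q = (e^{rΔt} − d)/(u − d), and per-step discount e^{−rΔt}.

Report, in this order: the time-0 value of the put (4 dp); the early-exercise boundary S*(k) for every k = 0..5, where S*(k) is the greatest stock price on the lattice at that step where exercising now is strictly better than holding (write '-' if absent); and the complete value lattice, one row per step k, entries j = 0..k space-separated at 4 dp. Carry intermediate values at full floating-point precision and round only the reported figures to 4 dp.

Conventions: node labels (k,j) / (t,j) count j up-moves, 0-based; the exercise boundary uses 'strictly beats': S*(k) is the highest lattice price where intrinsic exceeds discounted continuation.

Δt=0.10517, u=1.05360, d=0.94913, q=0.52730, disc=e^(-rΔt)=0.99580
k=6 terminal: V=max(K-S,0) → 56.6101 48.3703 39.2235 29.0700 17.7989 5.2871 0.0000
k=5: j=0 S=78.8723 intr=52.5977 cont=52.0458 V=52.5977[EX]; j=1 S=87.5537 intr=43.9163 cont=43.3644 V=43.9163[EX]; j=2 S=97.1907 intr=34.2793 cont=33.7274 V=34.2793[EX]; j=3 S=107.8885 intr=23.5815 cont=23.0296 V=23.5815[EX]; j=4 S=119.7637 intr=11.7063 cont=11.1544 V=11.7063[EX]; j=5 S=132.9461 intr=0.0000 cont=2.4887 V=2.4887[hold]  S*(5)=119.7637
k=4: j=0 S=83.0997 intr=48.3703 cont=47.8184 V=48.3703[EX]; j=1 S=92.2465 intr=39.2235 cont=38.6716 V=39.2235[EX]; j=2 S=102.4000 intr=29.0700 cont=28.5181 V=29.0700[EX]; j=3 S=113.6711 intr=17.7989 cont=17.2470 V=17.7989[EX]; j=4 S=126.1829 intr=5.2871 cont=6.8171 V=6.8171[hold]  S*(4)=113.6711
k=3: j=0 S=87.5537 intr=43.9163 cont=43.3644 V=43.9163[EX]; j=1 S=97.1907 intr=34.2793 cont=33.7274 V=34.2793[EX]; j=2 S=107.8885 intr=23.5815 cont=23.0296 V=23.5815[EX]; j=3 S=119.7637 intr=11.7063 cont=11.9578 V=11.9578[hold]  S*(3)=107.8885
k=2: j=0 S=92.2465 intr=39.2235 cont=38.6716 V=39.2235[EX]; j=1 S=102.4000 intr=29.0700 cont=28.5181 V=29.0700[EX]; j=2 S=113.6711 intr=17.7989 cont=17.3790 V=17.7989[EX]  S*(2)=113.6711
k=1: j=0 S=97.1907 intr=34.2793 cont=33.7274 V=34.2793[EX]; j=1 S=107.8885 intr=23.5815 cont=23.0296 V=23.5815[EX]  S*(1)=107.8885
k=0: j=0 S=102.4000 intr=29.0700 cont=28.5181 V=29.0700[EX]  S*(0)=102.4000

price = 29.0700
boundary = 102.4000 107.8885 113.6711 107.8885 113.6711 119.7637
tree:
29.0700
34.2793 23.5815
39.2235 29.0700 17.7989
43.9163 34.2793 23.5815 11.9578
48.3703 39.2235 29.0700 17.7989 6.8171
52.5977 43.9163 34.2793 23.5815 11.7063 2.4887
56.6101 48.3703 39.2235 29.0700 17.7989 5.2871 0.0000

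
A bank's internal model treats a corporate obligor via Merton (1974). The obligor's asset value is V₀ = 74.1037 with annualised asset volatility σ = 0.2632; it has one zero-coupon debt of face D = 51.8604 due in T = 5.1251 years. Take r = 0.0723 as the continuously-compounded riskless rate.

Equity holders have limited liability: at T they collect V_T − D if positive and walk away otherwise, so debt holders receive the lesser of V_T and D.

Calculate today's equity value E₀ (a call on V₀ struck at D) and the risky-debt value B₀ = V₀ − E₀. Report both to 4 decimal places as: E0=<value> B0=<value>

E0=39.9021 B0=34.2016

Apply the equity-as-call identities (strike 51.8604, horizon 5.1251 years):
d₁ = [ln(V₀/D) + (r + σ²/2)T] / (σ√T)
   = [ln(74.1037/51.8604) + (0.0723 + 0.5·0.2632²)·5.1251] / (0.2632·√5.1251)
   = [0.356910 + 0.548063] / 0.595850 = 1.518794
d₂ = d₁ − σ√T = 1.518794 − 0.595850 = 0.922943
N(d₁) = 0.935593,  N(d₂) = 0.821982,  e^(−rT) = 0.690358
E₀ = V₀·N(d₁) − D·e^(−rT)·N(d₂)
   = 74.1037·0.935593 − 51.8604·0.690358·0.821982 = 39.902092
B₀ = V₀ − E₀ = 74.1037 − 39.902092 = 34.201608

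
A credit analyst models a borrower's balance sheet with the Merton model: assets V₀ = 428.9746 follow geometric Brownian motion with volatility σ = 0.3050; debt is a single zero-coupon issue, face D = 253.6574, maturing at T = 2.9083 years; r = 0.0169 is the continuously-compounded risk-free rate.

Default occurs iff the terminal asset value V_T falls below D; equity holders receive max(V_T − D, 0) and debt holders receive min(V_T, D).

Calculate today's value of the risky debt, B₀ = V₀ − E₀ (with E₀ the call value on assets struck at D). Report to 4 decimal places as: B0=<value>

B0=230.3580

Work the structural quantities from V₀ = 428.9746 against face 253.6574:
d₁ = [ln(V₀/D) + (r + σ²/2)T] / (σ√T)
   = [ln(428.9746/253.6574) + (0.0169 + 0.5·0.3050²)·2.9083] / (0.3050·√2.9083)
   = [0.525413 + 0.184423] / 0.520139 = 1.364704
d₂ = d₁ − σ√T = 1.364704 − 0.520139 = 0.844565
N(d₁) = 0.913827,  N(d₂) = 0.800823,  e^(−rT) = 0.952038
E₀ = V₀·N(d₁) − D·e^(−rT)·N(d₂)
   = 428.9746·0.913827 − 253.6574·0.952038·0.800823 = 198.616577
B₀ = V₀ − E₀ = 428.9746 − 198.616577 = 230.358023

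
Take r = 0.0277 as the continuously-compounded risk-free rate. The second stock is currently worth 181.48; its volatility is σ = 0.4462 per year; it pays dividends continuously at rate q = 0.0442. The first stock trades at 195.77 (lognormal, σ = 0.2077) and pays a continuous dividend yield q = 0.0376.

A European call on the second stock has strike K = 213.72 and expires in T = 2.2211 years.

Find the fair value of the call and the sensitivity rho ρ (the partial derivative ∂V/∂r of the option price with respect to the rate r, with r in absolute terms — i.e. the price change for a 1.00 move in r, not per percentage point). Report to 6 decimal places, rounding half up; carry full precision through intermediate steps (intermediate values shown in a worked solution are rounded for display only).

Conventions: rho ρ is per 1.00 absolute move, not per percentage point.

price = 31.426003
ρ = 117.484904

σ√T = 0.4462·√2.2211 = 0.664988
d₁ = (ln(S/K) + (r−q+σ²/2)T) / (σ√T) = (ln(181.48/213.72) + (0.0277−0.0442+0.4462²/2)·2.2211) / 0.664988 = (-0.163521 + 0.184456) / 0.664988 = 0.031482
d₂ = d₁ − σ√T = 0.031482 − 0.664988 = -0.633506
e^{−rT} = 0.940330
e^{−qT} = 0.906492
N(d₁) = 0.512557,  N(d₂) = 0.263202
Call price V = S·e^{−qT}·N(d₁) − K·e^{−rT}·N(d₂) = 84.320922 − 52.894919 = 31.426003
ρ = K·T·e^{−rT}·N(d₂) = 117.484904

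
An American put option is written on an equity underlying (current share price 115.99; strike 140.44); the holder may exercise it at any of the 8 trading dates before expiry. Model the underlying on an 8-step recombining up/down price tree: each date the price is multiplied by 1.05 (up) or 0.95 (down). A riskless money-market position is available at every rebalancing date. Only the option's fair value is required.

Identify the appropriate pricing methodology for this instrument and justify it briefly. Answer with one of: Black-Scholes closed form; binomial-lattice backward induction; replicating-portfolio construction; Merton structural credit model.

Key observation: the put (strike 140.44 on spot 115.99) is American-style on a 8-step discrete price model, so the early-exercise decision at every node requires stepwise backward valuation — a closed form cannot price the exercise right.

framework: binomial-lattice backward induction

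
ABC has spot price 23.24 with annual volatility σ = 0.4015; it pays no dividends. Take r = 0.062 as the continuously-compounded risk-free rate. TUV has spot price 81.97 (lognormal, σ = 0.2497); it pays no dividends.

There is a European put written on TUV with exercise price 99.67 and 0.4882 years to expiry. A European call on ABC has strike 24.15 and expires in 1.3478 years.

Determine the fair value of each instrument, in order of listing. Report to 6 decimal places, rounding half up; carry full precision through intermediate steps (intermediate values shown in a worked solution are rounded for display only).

price(TUV put K=99.67) = 16.154759
price(ABC call K=24.15) = 4.720551

[TUV put K=99.67]
σ√T = 0.2497·√0.4882 = 0.174469
d₁ = (ln(S/K) + (r+σ²/2)T) / (σ√T) = (ln(81.97/99.67) + (0.062+0.2497²/2)·0.4882) / 0.174469 = (-0.195511 + 0.045488) / 0.174469 = -0.859887
d₂ = d₁ − σ√T = -0.859887 − 0.174469 = -1.034356
e^{−rT} = 0.970185
N(−d₁) = 0.805074,  N(−d₂) = 0.849515
price = K·e^{−rT}·N(−d₂) − S·N(−d₁) = 82.146703 − 65.991944 = 16.154759
[ABC call K=24.15]
σ√T = 0.4015·√1.3478 = 0.466121
d₁ = (ln(S/K) + (r+σ²/2)T) / (σ√T) = (ln(23.24/24.15) + (0.062+0.4015²/2)·1.3478) / 0.466121 = (-0.038409 + 0.192198) / 0.466121 = 0.329933
d₂ = d₁ − σ√T = 0.329933 − 0.466121 = -0.136188
e^{−rT} = 0.919833
N(d₁) = 0.629275,  N(d₂) = 0.445836
price = S·N(d₁) − K·e^{−rT}·N(d₂) = 14.624340 − 9.903789 = 4.720551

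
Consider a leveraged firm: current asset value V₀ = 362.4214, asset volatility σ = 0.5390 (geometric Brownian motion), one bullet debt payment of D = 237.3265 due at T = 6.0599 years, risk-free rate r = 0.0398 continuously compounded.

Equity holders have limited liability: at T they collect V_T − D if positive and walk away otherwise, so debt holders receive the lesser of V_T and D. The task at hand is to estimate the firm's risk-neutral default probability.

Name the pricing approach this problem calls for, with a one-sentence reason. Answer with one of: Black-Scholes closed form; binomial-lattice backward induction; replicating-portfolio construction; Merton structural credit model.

Key observation: a levered firm with one bullet debt due at 6.0599 years is the canonical structural-credit setup: equity is a call on the firm's assets struck at the face value.

framework: Merton structural credit model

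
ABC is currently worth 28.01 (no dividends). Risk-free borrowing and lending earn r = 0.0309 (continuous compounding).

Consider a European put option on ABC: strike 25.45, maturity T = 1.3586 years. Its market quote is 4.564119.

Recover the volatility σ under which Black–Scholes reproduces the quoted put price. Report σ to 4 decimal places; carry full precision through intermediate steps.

At σ = 0.5174 the Black–Scholes value reproduces the quote:
σ√T = 0.5174·√1.3586 = 0.603076
d₁ = (ln(S/K) + (r+σ²/2)T) / (σ√T) = (ln(28.01/25.45) + (0.0309+0.5174²/2)·1.3586) / 0.603076 = (0.095846 + 0.223831) / 0.603076 = 0.530077
d₂ = d₁ − σ√T = 0.530077 − 0.603076 = -0.072999
e^{−rT} = 0.958888
N(−d₁) = 0.298029,  N(−d₂) = 0.529097
V = K·e^{−rT}·N(−d₂) − S·N(−d₁) = 12.911915 − 8.347796 = 4.564119 (the observed quote) — the price is monotone increasing in volatility, hence this σ is the only solution

sigma = 0.5174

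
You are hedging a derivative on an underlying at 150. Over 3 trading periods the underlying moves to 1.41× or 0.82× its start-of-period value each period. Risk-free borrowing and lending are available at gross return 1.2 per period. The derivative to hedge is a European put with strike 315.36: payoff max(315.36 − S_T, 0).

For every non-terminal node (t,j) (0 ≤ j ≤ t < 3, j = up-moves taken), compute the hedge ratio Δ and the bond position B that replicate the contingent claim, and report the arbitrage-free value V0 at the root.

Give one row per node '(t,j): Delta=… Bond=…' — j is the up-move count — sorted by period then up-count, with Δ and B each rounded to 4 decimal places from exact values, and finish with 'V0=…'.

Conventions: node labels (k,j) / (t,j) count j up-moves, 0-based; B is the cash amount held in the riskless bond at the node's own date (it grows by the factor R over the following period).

(0,0): Delta=-0.6578 Bond=147.4265
(1,0): Delta=-1.0000 Bond=219.0000
(1,1): Delta=-0.5478 Bond=153.6525
(2,0): Delta=-1.0000 Bond=262.8000
(2,1): Delta=-1.0000 Bond=262.8000
(2,2): Delta=-0.4025 Bond=141.0472
V0=48.7536

Risk-neutral probability p* = (R−d)/(u−d) = (1.2−0.82)/(1.41−0.82) = 0.6441.
Payoffs at expiry: V(3,0)=232.6548, V(3,1)=173.1474, V(3,2)=70.8237, V(3,3)=0.0000
(2,0): S=100.8600. Δ = (V_up−V_dn)/(S_up−S_dn) = (173.1474−232.6548)/(142.2126−82.7052) = -1.0000. V = [p*·173.1474 + (1−p*)·232.6548]/1.2 = 161.9400. B = V − Δ·S = 262.8000.
(2,1): S=173.4300. Δ = (V_up−V_dn)/(S_up−S_dn) = (70.8237−173.1474)/(244.5363−142.2126) = -1.0000. V = [p*·70.8237 + (1−p*)·173.1474]/1.2 = 89.3700. B = V − Δ·S = 262.8000.
(2,2): S=298.2150. Δ = (V_up−V_dn)/(S_up−S_dn) = (0.0000−70.8237)/(420.4831−244.5363) = -0.4025. V = [p*·0.0000 + (1−p*)·70.8237]/1.2 = 21.0070. B = V − Δ·S = 141.0472.
(1,0): S=123.0000. Δ = (V_up−V_dn)/(S_up−S_dn) = (89.3700−161.9400)/(173.4300−100.8600) = -1.0000. V = [p*·89.3700 + (1−p*)·161.9400]/1.2 = 96.0000. B = V − Δ·S = 219.0000.
(1,1): S=211.5000. Δ = (V_up−V_dn)/(S_up−S_dn) = (21.0070−89.3700)/(298.2150−173.4300) = -0.5478. V = [p*·21.0070 + (1−p*)·89.3700]/1.2 = 37.7830. B = V − Δ·S = 153.6525.
(0,0): S=150.0000. Δ = (V_up−V_dn)/(S_up−S_dn) = (37.7830−96.0000)/(211.5000−123.0000) = -0.6578. V = [p*·37.7830 + (1−p*)·96.0000]/1.2 = 48.7536. B = V − Δ·S = 147.4265.
Sanity check at the root: Δ(0,0)·S0 + B(0,0) reproduces V0 = 48.7536.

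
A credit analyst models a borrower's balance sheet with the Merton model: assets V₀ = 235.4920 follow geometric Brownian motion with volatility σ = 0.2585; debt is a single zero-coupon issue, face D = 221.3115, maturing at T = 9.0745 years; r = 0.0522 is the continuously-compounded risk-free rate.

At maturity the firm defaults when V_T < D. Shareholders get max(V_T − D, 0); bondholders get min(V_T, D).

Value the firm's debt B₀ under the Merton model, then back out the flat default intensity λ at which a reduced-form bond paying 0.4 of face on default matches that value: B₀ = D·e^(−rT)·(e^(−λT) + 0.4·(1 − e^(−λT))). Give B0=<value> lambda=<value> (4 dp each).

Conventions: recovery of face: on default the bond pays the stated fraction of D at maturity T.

Work the structural quantities from V₀ = 235.4920 against face 221.3115:
d₁ = [ln(V₀/D) + (r + σ²/2)T] / (σ√T)
   = [ln(235.4920/221.3115) + (0.0522 + 0.5·0.2585²)·9.0745] / (0.2585·√9.0745)
   = [0.062106 + 0.776878] / 0.778703 = 1.077412
d₂ = d₁ − σ√T = 1.077412 − 0.778703 = 0.298709
N(d₁) = 0.859352,  N(d₂) = 0.617419,  e^(−rT) = 0.622701
E₀ = V₀·N(d₁) − D·e^(−rT)·N(d₂)
   = 235.4920·0.859352 − 221.3115·0.622701·0.617419 = 117.283448
B₀ = V₀ − E₀ = 235.4920 − 117.283448 = 118.208552
e^(−λT) = (B₀·e^(rT)/D − 0.4)/(1 − 0.4) = (118.2086·1.605907/221.3115 − 0.4)/0.6 = 0.76293260
λ = −ln(0.76293260)/9.0745 = 0.029818

B0=118.2086 lambda=0.0298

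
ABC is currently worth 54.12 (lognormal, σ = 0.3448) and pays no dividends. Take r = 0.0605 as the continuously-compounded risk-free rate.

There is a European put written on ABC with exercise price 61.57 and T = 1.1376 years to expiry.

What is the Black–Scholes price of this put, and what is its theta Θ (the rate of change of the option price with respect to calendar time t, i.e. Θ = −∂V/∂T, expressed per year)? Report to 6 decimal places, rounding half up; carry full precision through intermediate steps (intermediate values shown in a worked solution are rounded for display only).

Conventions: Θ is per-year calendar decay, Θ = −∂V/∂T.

σ√T = 0.3448·√1.1376 = 0.367758
d₁ = (ln(S/K) + (r+σ²/2)T) / (σ√T) = (ln(54.12/61.57) + (0.0605+0.3448²/2)·1.1376) / 0.367758 = (-0.128971 + 0.136448) / 0.367758 = 0.020331
d₂ = d₁ − σ√T = 0.020331 − 0.367758 = -0.347427
e^{−rT} = 0.933490
N(−d₁) = 0.491890,  N(−d₂) = 0.635865
Put price V = K·e^{−rT}·N(−d₂) − S·N(−d₁) = 36.546323 − 26.621073 = 9.925250
φ(d₁) = (1/√(2π))·e^{−d₁²/2} = 0.398860
Θ = −S·φ(d₁)·σ/(2√T) + r·K·e^{−rT}·N(−d₂) = −3.489157 + 2.211053 = -1.278105

price = 9.925250
Θ = -1.278105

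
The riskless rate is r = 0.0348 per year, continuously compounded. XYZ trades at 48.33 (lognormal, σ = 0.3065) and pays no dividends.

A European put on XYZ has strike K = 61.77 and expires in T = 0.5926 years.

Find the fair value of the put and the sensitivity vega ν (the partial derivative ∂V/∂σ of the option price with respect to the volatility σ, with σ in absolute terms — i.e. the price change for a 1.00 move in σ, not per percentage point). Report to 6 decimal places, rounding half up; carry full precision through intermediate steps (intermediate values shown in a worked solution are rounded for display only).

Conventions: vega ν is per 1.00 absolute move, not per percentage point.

σ√T = 0.3065·√0.5926 = 0.235945
d₁ = (ln(S/K) + (r+σ²/2)T) / (σ√T) = (ln(48.33/61.77) + (0.0348+0.3065²/2)·0.5926) / 0.235945 = (-0.245365 + 0.048458) / 0.235945 = -0.834548
d₂ = d₁ − σ√T = -0.834548 − 0.235945 = -1.070494
e^{−rT} = 0.979589
N(−d₁) = 0.798014,  N(−d₂) = 0.857801
Put price V = K·e^{−rT}·N(−d₂) − S·N(−d₁) = 51.904873 − 38.568016 = 13.336857
φ(d₁) = (1/√(2π))·e^{−d₁²/2} = 0.281626
ν = S·φ(d₁)·√T = 10.477820

price = 13.336857
ν = 10.477820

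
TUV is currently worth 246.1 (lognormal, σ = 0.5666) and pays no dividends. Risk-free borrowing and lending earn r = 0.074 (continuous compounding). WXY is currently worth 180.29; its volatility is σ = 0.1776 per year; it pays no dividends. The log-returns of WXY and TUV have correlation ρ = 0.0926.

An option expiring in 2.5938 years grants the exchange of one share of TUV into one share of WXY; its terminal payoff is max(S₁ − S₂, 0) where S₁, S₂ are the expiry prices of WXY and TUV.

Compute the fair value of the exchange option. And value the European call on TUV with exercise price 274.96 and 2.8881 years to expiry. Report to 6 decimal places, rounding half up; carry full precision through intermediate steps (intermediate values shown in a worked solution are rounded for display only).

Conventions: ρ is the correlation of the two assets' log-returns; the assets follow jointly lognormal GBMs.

exchange price = 47.380321
price(TUV call K=274.96) = 99.042430

σ_eff = √(σ₁² + σ₂² − 2ρσ₁σ₂) = √(0.1776² + 0.5666² − 2·0.0926·0.1776·0.5666) = 0.577876
d₁ = (ln(S₁/S₂) + (q₂ − q₁ + σ_eff²/2)T) / (σ_eff√T) = (ln(180.29/246.1) + (0.0 − 0.0 + 0.166970)·2.5938) / 0.930686 = 0.130997
d₂ = d₁ − σ_eff√T = 0.130997 − 0.930686 = -0.799689
N(d₁) = 0.552111,  N(d₂) = 0.211945
V = S₁·e^{−q₁T}·N(d₁) − S₂·e^{−q₂T}·N(d₂) = 99.540099 − 52.159779 = 47.380321
[vanilla: TUV call K=274.96]
σ√T = 0.5666·√2.8881 = 0.962903
d₁ = (ln(S/K) + (r+σ²/2)T) / (σ√T) = (ln(246.1/274.96) + (0.074+0.5666²/2)·2.8881) / 0.962903 = (-0.110888 + 0.677311) / 0.962903 = 0.588245
d₂ = d₁ − σ√T = 0.588245 − 0.962903 = -0.374658
e^{−rT} = 0.807575
N(d₁) = 0.721816,  N(d₂) = 0.353957
price = S·N(d₁) − K·e^{−rT}·N(d₂) = 177.638941 − 78.596510 = 99.042430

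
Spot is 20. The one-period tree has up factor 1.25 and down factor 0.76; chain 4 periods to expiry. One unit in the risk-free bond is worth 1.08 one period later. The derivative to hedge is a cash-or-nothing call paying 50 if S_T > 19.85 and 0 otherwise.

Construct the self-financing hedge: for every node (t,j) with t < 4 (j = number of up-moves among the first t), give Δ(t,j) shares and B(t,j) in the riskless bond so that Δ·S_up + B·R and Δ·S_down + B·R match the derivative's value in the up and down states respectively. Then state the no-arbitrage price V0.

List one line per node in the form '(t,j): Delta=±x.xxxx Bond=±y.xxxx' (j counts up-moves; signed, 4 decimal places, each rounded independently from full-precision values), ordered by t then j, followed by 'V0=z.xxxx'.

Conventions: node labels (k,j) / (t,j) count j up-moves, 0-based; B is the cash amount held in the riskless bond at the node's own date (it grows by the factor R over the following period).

(0,0): Delta=1.7979 Bond=-15.0670
(1,0): Delta=2.4547 Bond=-26.2557
(1,1): Delta=1.5857 Bond=-10.9687
(2,0): Delta=0.0000 Bond=0.0000
(2,1): Delta=3.2475 Bond=-43.4204
(2,2): Delta=1.0489 Bond=4.9276
(3,0): Delta=0.0000 Bond=0.0000
(3,1): Delta=0.0000 Bond=0.0000
(3,2): Delta=4.2965 Bond=-71.8065
(3,3): Delta=0.0000 Bond=46.2963
V0=20.8901

Arbitrage-free pricing uses the up-move probability p* = (R−d)/(u−d) = 0.6531, discounting each step at R = 1.08.
At maturity the claim pays: V(4,0)=0.0000, V(4,1)=0.0000, V(4,2)=0.0000, V(4,3)=50.0000, V(4,4)=50.0000
  t=3,j=0: stock 8.7795 → up 10.9744 (V=0.0000), down 6.6724 (V=0.0000). Price 0.0000; hedge Δ=0.0000, bond B=0.0000.
  t=3,j=1: stock 14.4400 → up 18.0500 (V=0.0000), down 10.9744 (V=0.0000). Price 0.0000; hedge Δ=0.0000, bond B=0.0000.
  t=3,j=2: stock 23.7500 → up 29.6875 (V=50.0000), down 18.0500 (V=0.0000). Price 30.2343; hedge Δ=4.2965, bond B=-71.8065.
  t=3,j=3: stock 39.0625 → up 48.8281 (V=50.0000), down 29.6875 (V=50.0000). Price 46.2963; hedge Δ=0.0000, bond B=46.2963.
  t=2,j=0: stock 11.5520 → up 14.4400 (V=0.0000), down 8.7795 (V=0.0000). Price 0.0000; hedge Δ=0.0000, bond B=0.0000.
  t=2,j=1: stock 19.0000 → up 23.7500 (V=30.2343), down 14.4400 (V=0.0000). Price 18.2823; hedge Δ=3.2475, bond B=-43.4204.
  t=2,j=2: stock 31.2500 → up 39.0625 (V=46.2963), down 23.7500 (V=30.2343). Price 37.7072; hedge Δ=1.0489, bond B=4.9276.
  t=1,j=0: stock 15.2000 → up 19.0000 (V=18.2823), down 11.5520 (V=0.0000). Price 11.0550; hedge Δ=2.4547, bond B=-26.2557.
  t=1,j=1: stock 25.0000 → up 31.2500 (V=37.7072), down 19.0000 (V=18.2823). Price 28.6740; hedge Δ=1.5857, bond B=-10.9687.
  t=0,j=0: stock 20.0000 → up 25.0000 (V=28.6740), down 15.2000 (V=11.0550). Price 20.8901; hedge Δ=1.7979, bond B=-15.0670.
Verification: the root portfolio costs Δ(0,0)·S0 + B(0,0) = 20.8901, matching V0.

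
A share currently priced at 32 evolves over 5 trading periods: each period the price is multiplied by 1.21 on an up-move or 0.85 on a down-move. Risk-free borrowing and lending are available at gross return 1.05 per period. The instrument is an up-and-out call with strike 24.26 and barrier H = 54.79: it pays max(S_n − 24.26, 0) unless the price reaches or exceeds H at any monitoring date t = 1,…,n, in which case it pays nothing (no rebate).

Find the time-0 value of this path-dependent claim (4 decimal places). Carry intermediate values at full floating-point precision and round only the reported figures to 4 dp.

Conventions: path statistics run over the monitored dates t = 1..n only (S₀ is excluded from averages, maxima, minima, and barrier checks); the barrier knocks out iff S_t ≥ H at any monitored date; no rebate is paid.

price = 4.9464

Under the martingale measure an up-move has probability p* = 0.5556; value the claim as the probability-weighted average of per-path payoffs, discounted 5 periods at R = 1.05.
Enumerate all 2^5 = 32 price paths (U = up ×1.21, D = down ×0.85); each path with k up-moves has probability p*^k·(1−p*)^(5−k).
DDDDD: M=27.2000, payoff=0.0000, prob=0.017342
UDDDD: M=38.7200, payoff=0.0000, prob=0.021677
DUDDD: M=32.9120, payoff=0.0000, prob=0.021677
UUDDD: M=46.8512, payoff=4.5125, prob=0.027096
DDUDD: M=27.9752, payoff=0.0000, prob=0.021677
UDUDD: M=39.8235, payoff=4.5125, prob=0.027096
DUUDD: M=39.8235, payoff=4.5125, prob=0.027096
UUUDD: M=56.6900, payoff=0.0000, prob=0.033870
DDDUD: M=27.2000, payoff=0.0000, prob=0.021677
UDDUD: M=38.7200, payoff=4.5125, prob=0.027096
DUDUD: M=33.8500, payoff=4.5125, prob=0.027096
UUDUD: M=48.1865, payoff=16.6985, prob=0.033870
DDUUD: M=33.8500, payoff=4.5125, prob=0.027096
UDUUD: M=48.1865, payoff=16.6985, prob=0.033870
DUUUD: M=48.1865, payoff=16.6985, prob=0.033870
UUUUD: M=68.5948, payoff=0.0000, prob=0.042338
DDDDU: M=27.2000, payoff=0.0000, prob=0.021677
UDDDU: M=38.7200, payoff=4.5125, prob=0.027096
DUDDU: M=32.9120, payoff=4.5125, prob=0.027096
UUDDU: M=46.8512, payoff=16.6985, prob=0.033870
DDUDU: M=28.7725, payoff=4.5125, prob=0.027096
UDUDU: M=40.9585, payoff=16.6985, prob=0.033870
DUUDU: M=40.9585, payoff=16.6985, prob=0.033870
UUUDU: M=58.3056, payoff=0.0000, prob=0.042338
DDDUU: M=28.7725, payoff=4.5125, prob=0.027096
UDDUU: M=40.9585, payoff=16.6985, prob=0.033870
DUDUU: M=40.9585, payoff=16.6985, prob=0.033870
UUDUU: M=58.3056, payoff=0.0000, prob=0.042338
DDUUU: M=40.9585, payoff=16.6985, prob=0.033870
UDUUU: M=58.3056, payoff=0.0000, prob=0.042338
DUUUU: M=58.3056, payoff=0.0000, prob=0.042338
UUUUU: M=82.9998, payoff=0.0000, prob=0.052922
Price = Σ prob·payoff / R^5 = 6.312939 / 1.276282 = 4.9464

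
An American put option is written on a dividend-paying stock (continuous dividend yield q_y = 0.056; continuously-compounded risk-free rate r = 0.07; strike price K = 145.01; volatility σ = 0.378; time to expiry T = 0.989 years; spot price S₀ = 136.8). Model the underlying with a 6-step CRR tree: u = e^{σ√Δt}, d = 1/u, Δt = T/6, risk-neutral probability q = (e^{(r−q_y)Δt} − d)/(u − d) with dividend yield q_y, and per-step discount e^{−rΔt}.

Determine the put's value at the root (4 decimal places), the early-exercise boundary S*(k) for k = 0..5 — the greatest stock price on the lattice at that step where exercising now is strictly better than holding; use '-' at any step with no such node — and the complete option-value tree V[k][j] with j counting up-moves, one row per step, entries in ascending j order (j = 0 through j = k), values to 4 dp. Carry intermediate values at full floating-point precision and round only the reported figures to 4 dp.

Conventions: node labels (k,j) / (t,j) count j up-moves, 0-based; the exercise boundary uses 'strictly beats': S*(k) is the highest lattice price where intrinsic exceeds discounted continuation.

params: Δt=0.16483 u=1.16587 d=0.85773 q=0.46921 e^(-rΔt)=0.98853
t_6 payoffs: 90.5362 70.9665 44.3663 8.2100 0.0000 0.0000 0.0000
t_5: node(5,0) S=63.5093 payoff=81.5007 vs cont=80.4207 → 81.5007 [stop]  node(5,1) S=86.3250 payoff=58.6850 vs cont=57.8146 → 58.6850 [stop]  node(5,2) S=117.3374 payoff=27.6726 vs cont=27.0872 → 27.6726 [stop]  node(5,3) S=159.4909 payoff=0.0000 vs cont=4.3078 → 4.3078 [wait]  node(5,4) S=216.7881 payoff=0.0000 vs cont=0.0000 → 0.0000 [wait]  node(5,5) S=294.6693 payoff=0.0000 vs cont=0.0000 → 0.0000 [wait]  ⇒ S*(5)=117.3374
t_4: node(4,0) S=74.0435 payoff=70.9665 vs cont=69.9833 → 70.9665 [stop]  node(4,1) S=100.6437 payoff=44.3663 vs cont=43.6275 → 44.3663 [stop]  node(4,2) S=136.8000 payoff=8.2100 vs cont=16.5180 → 16.5180 [wait]  node(4,3) S=185.9455 payoff=0.0000 vs cont=2.2603 → 2.2603 [wait]  node(4,4) S=252.7465 payoff=0.0000 vs cont=0.0000 → 0.0000 [wait]  ⇒ S*(4)=100.6437
t_3: node(3,0) S=86.3250 payoff=58.6850 vs cont=57.8146 → 58.6850 [stop]  node(3,1) S=117.3374 payoff=27.6726 vs cont=30.9407 → 30.9407 [wait]  node(3,2) S=159.4909 payoff=0.0000 vs cont=9.7155 → 9.7155 [wait]  node(3,3) S=216.7881 payoff=0.0000 vs cont=1.1860 → 1.1860 [wait]  ⇒ S*(3)=86.3250
t_2: node(2,0) S=100.6437 payoff=44.3663 vs cont=45.1433 → 45.1433 [wait]  node(2,1) S=136.8000 payoff=8.2100 vs cont=20.7410 → 20.7410 [wait]  node(2,2) S=185.9455 payoff=0.0000 vs cont=5.6479 → 5.6479 [wait]  ⇒ S*(2)=-
t_1: node(1,0) S=117.3374 payoff=27.6726 vs cont=33.3070 → 33.3070 [wait]  node(1,1) S=159.4909 payoff=0.0000 vs cont=13.5025 → 13.5025 [wait]  ⇒ S*(1)=-
t_0: node(0,0) S=136.8000 payoff=8.2100 vs cont=23.7391 → 23.7391 [wait]  ⇒ S*(0)=-

price = 23.7391
boundary = - - - 86.3250 100.6437 117.3374
tree:
23.7391
33.3070 13.5025
45.1433 20.7410 5.6479
58.6850 30.9407 9.7155 1.1860
70.9665 44.3663 16.5180 2.2603 0.0000
81.5007 58.6850 27.6726 4.3078 0.0000 0.0000
90.5362 70.9665 44.3663 8.2100 0.0000 0.0000 0.0000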